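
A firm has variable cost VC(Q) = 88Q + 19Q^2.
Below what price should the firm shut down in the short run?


AVC(Q) = VC(Q)/Q = 88 + 19Q
AVC is increasing in Q, so minimum AVC is at Q -> 0+.
Min AVC = 88
The firm should shut down if P < 88.

88


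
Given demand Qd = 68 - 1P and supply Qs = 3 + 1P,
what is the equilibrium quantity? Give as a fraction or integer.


First find equilibrium price:
68 - 1P = 3 + 1P
P* = 65/2 = 65/2
Then substitute into demand:
Q* = 68 - 1 * 65/2 = 71/2

71/2


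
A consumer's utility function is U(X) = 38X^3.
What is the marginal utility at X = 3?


MU = dU/dX = 38*3*X^(3-1)
MU = 114*X^2
At X = 3:
MU = 114 * 3^2
MU = 114 * 9 = 1026

1026


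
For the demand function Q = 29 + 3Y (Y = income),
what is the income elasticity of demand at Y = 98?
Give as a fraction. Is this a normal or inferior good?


dQ/dY = 3
At Y = 98: Q = 29 + 3*98 = 323
Ey = (dQ/dY)(Y/Q) = 3 * 98 / 323 = 294/323
Since Ey > 0, this is a normal good.

294/323 (normal good)


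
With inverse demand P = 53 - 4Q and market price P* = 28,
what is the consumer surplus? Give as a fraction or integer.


Maximum willingness to pay (at Q=0): P_max = 53
Quantity demanded at P* = 28:
Q* = (53 - 28)/4 = 25/4
CS = (1/2) * Q* * (P_max - P*)
CS = (1/2) * 25/4 * (53 - 28)
CS = (1/2) * 25/4 * 25 = 625/8

625/8


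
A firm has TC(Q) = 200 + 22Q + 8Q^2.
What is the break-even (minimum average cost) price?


AC(Q) = 200/Q + 22 + 8Q
To minimize: dAC/dQ = -200/Q^2 + 8 = 0
Q^2 = 200/8 = 25
Q* = 5
Min AC = 200/5 + 22 + 8*5
Min AC = 40 + 22 + 40 = 102

102


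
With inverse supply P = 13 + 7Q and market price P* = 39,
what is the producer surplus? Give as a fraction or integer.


Minimum supply price (at Q=0): P_min = 13
Quantity supplied at P* = 39:
Q* = (39 - 13)/7 = 26/7
PS = (1/2) * Q* * (P* - P_min)
PS = (1/2) * 26/7 * (39 - 13)
PS = (1/2) * 26/7 * 26 = 338/7

338/7


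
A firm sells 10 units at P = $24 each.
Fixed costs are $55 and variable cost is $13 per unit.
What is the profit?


Total Revenue = P * Q = 24 * 10 = $240
Total Cost = FC + VC*Q = 55 + 13*10 = $185
Profit = TR - TC = 240 - 185 = $55

$55


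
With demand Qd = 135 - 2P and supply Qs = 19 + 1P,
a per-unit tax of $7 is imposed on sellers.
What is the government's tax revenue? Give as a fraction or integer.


With tax on sellers, new supply: Qs' = 19 + 1(P - 7)
= 12 + 1P
New equilibrium quantity:
Q_new = 53
Tax revenue = tax * Q_new = 7 * 53 = 371

371


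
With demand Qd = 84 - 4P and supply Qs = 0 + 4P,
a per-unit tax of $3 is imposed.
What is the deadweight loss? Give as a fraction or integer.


Pre-tax equilibrium quantity: Q* = 42
Post-tax equilibrium quantity: Q_tax = 36
Reduction in quantity: Q* - Q_tax = 6
DWL = (1/2) * tax * (Q* - Q_tax)
DWL = (1/2) * 3 * 6 = 9

9


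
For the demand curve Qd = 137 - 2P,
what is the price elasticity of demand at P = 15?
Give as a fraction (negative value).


dQ/dP = -2
At P = 15: Q = 137 - 2*15 = 107
E = (dQ/dP)(P/Q) = (-2)(15/107) = -30/107

-30/107


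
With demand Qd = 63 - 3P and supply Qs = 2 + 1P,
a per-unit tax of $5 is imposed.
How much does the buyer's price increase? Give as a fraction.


With a per-unit tax, the buyer's price increase depends on relative slopes.
Supply slope: d = 1, Demand slope: b = 3
Buyer's price increase = d * tax / (b + d)
= 1 * 5 / (3 + 1)
= 5 / 4 = 5/4

5/4


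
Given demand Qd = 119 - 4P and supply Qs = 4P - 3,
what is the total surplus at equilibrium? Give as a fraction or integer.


Find equilibrium: 119 - 4P = 4P - 3
119 + 3 = 8P
P* = 122/8 = 61/4
Q* = 4*61/4 - 3 = 58
Inverse demand: P = 119/4 - Q/4, so P_max = 119/4
Inverse supply: P = 3/4 + Q/4, so P_min = 3/4
CS = (1/2) * 58 * (119/4 - 61/4) = 841/2
PS = (1/2) * 58 * (61/4 - 3/4) = 841/2
TS = CS + PS = 841/2 + 841/2 = 841

841


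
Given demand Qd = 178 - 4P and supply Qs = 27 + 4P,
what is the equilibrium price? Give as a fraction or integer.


At equilibrium, Qd = Qs.
178 - 4P = 27 + 4P
178 - 27 = 4P + 4P
151 = 8P
P* = 151/8 = 151/8

151/8


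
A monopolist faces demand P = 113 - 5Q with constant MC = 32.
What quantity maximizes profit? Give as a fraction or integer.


TR = P*Q = (113 - 5Q)Q = 113Q - 5Q^2
MR = dTR/dQ = 113 - 10Q
Set MR = MC:
113 - 10Q = 32
81 = 10Q
Q* = 81/10 = 81/10

81/10


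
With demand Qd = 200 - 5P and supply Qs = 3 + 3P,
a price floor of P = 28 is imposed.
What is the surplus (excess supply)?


At P = 28:
Qd = 200 - 5*28 = 60
Qs = 3 + 3*28 = 87
Surplus = Qs - Qd = 87 - 60 = 27

27


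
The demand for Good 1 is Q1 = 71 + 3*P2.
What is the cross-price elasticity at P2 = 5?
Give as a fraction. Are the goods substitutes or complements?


dQ1/dP2 = 3
At P2 = 5: Q1 = 71 + 3*5 = 86
Exy = (dQ1/dP2)(P2/Q1) = 3 * 5 / 86 = 15/86
Since Exy > 0, the goods are substitutes.

15/86 (substitutes)


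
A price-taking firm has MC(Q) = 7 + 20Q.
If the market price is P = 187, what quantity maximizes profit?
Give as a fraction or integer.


In perfect competition, profit is maximized where P = MC.
187 = 7 + 20Q
180 = 20Q
Q* = 180/20 = 9

9


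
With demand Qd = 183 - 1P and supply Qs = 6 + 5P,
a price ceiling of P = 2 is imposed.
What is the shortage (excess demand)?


At P = 2:
Qd = 183 - 1*2 = 181
Qs = 6 + 5*2 = 16
Shortage = Qd - Qs = 181 - 16 = 165

165


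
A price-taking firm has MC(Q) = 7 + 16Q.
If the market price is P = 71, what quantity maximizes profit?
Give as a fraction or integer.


In perfect competition, profit is maximized where P = MC.
71 = 7 + 16Q
64 = 16Q
Q* = 64/16 = 4

4


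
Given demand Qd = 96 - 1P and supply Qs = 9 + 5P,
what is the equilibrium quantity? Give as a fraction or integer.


First find equilibrium price:
96 - 1P = 9 + 5P
P* = 87/6 = 29/2
Then substitute into demand:
Q* = 96 - 1 * 29/2 = 163/2

163/2


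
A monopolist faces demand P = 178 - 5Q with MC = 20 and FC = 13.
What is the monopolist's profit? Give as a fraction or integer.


MR = MC: 178 - 10Q = 20
Q* = 79/5
P* = 178 - 5*79/5 = 99
Profit = (P* - MC)*Q* - FC
= (99 - 20)*79/5 - 13
= 79*79/5 - 13
= 6241/5 - 13 = 6176/5

6176/5


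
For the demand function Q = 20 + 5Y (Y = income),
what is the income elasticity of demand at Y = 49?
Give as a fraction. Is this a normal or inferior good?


dQ/dY = 5
At Y = 49: Q = 20 + 5*49 = 265
Ey = (dQ/dY)(Y/Q) = 5 * 49 / 265 = 49/53
Since Ey > 0, this is a normal good.

49/53 (normal good)


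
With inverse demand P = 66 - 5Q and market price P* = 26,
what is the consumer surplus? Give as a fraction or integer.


Maximum willingness to pay (at Q=0): P_max = 66
Quantity demanded at P* = 26:
Q* = (66 - 26)/5 = 8
CS = (1/2) * Q* * (P_max - P*)
CS = (1/2) * 8 * (66 - 26)
CS = (1/2) * 8 * 40 = 160

160


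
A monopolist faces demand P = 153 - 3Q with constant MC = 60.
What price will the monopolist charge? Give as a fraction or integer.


MR = 153 - 6Q
Set MR = MC: 153 - 6Q = 60
Q* = 31/2
Substitute into demand:
P* = 153 - 3*31/2 = 213/2

213/2


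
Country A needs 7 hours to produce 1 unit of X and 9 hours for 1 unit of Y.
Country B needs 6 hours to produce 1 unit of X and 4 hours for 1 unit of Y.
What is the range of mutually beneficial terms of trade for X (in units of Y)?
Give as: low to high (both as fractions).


Opportunity cost of X for Country A = hours_X / hours_Y = 7/9 = 7/9 units of Y
Opportunity cost of X for Country B = hours_X / hours_Y = 6/4 = 3/2 units of Y
Terms of trade must be between the two opportunity costs.
Range: 7/9 to 3/2

7/9 to 3/2


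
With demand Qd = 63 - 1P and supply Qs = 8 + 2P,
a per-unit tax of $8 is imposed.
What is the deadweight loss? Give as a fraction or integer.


Pre-tax equilibrium quantity: Q* = 134/3
Post-tax equilibrium quantity: Q_tax = 118/3
Reduction in quantity: Q* - Q_tax = 16/3
DWL = (1/2) * tax * (Q* - Q_tax)
DWL = (1/2) * 8 * 16/3 = 64/3

64/3


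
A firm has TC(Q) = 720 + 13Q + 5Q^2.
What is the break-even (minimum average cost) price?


AC(Q) = 720/Q + 13 + 5Q
To minimize: dAC/dQ = -720/Q^2 + 5 = 0
Q^2 = 720/5 = 144
Q* = 12
Min AC = 720/12 + 13 + 5*12
Min AC = 60 + 13 + 60 = 133

133


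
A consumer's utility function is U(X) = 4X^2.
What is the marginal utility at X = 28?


MU = dU/dX = 4*2*X^(2-1)
MU = 8*X^1
At X = 28:
MU = 8 * 28^1
MU = 8 * 28 = 224

224


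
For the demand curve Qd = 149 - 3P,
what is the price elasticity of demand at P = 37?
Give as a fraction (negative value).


dQ/dP = -3
At P = 37: Q = 149 - 3*37 = 38
E = (dQ/dP)(P/Q) = (-3)(37/38) = -111/38

-111/38


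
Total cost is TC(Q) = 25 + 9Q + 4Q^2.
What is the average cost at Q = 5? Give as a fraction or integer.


TC(5) = 25 + 9*5 + 4*5^2
TC(5) = 25 + 45 + 100 = 170
AC = TC/Q = 170/5 = 34

34


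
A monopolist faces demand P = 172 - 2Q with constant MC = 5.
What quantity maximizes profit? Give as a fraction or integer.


TR = P*Q = (172 - 2Q)Q = 172Q - 2Q^2
MR = dTR/dQ = 172 - 4Q
Set MR = MC:
172 - 4Q = 5
167 = 4Q
Q* = 167/4 = 167/4

167/4


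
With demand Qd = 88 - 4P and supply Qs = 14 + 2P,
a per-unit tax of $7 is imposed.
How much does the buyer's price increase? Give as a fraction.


With a per-unit tax, the buyer's price increase depends on relative slopes.
Supply slope: d = 2, Demand slope: b = 4
Buyer's price increase = d * tax / (b + d)
= 2 * 7 / (4 + 2)
= 14 / 6 = 7/3

7/3


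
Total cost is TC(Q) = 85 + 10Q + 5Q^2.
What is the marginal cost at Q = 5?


MC = dTC/dQ = 10 + 2*5*Q
At Q = 5:
MC = 10 + 10*5
MC = 10 + 50 = 60

60


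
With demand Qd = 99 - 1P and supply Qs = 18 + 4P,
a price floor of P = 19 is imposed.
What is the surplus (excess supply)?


At P = 19:
Qd = 99 - 1*19 = 80
Qs = 18 + 4*19 = 94
Surplus = Qs - Qd = 94 - 80 = 14

14


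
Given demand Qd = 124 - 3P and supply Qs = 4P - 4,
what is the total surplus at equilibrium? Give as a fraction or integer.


Find equilibrium: 124 - 3P = 4P - 4
124 + 4 = 7P
P* = 128/7 = 128/7
Q* = 4*128/7 - 4 = 484/7
Inverse demand: P = 124/3 - Q/3, so P_max = 124/3
Inverse supply: P = 1 + Q/4, so P_min = 1
CS = (1/2) * 484/7 * (124/3 - 128/7) = 117128/147
PS = (1/2) * 484/7 * (128/7 - 1) = 29282/49
TS = CS + PS = 117128/147 + 29282/49 = 29282/21

29282/21


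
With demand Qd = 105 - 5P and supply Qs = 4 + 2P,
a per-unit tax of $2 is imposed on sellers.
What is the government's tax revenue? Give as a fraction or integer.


With tax on sellers, new supply: Qs' = 4 + 2(P - 2)
= 0 + 2P
New equilibrium quantity:
Q_new = 30
Tax revenue = tax * Q_new = 2 * 30 = 60

60


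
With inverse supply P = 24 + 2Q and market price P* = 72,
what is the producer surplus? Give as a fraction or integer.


Minimum supply price (at Q=0): P_min = 24
Quantity supplied at P* = 72:
Q* = (72 - 24)/2 = 24
PS = (1/2) * Q* * (P* - P_min)
PS = (1/2) * 24 * (72 - 24)
PS = (1/2) * 24 * 48 = 576

576


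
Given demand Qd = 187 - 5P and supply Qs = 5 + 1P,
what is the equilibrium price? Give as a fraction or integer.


At equilibrium, Qd = Qs.
187 - 5P = 5 + 1P
187 - 5 = 5P + 1P
182 = 6P
P* = 182/6 = 91/3

91/3


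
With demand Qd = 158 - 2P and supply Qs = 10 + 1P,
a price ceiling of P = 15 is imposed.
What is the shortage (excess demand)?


At P = 15:
Qd = 158 - 2*15 = 128
Qs = 10 + 1*15 = 25
Shortage = Qd - Qs = 128 - 25 = 103

103


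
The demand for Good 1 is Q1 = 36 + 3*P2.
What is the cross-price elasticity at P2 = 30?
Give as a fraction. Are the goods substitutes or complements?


dQ1/dP2 = 3
At P2 = 30: Q1 = 36 + 3*30 = 126
Exy = (dQ1/dP2)(P2/Q1) = 3 * 30 / 126 = 5/7
Since Exy > 0, the goods are substitutes.

5/7 (substitutes)


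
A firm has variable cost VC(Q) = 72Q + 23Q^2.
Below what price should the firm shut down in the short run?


AVC(Q) = VC(Q)/Q = 72 + 23Q
AVC is increasing in Q, so minimum AVC is at Q -> 0+.
Min AVC = 72
The firm should shut down if P < 72.

72


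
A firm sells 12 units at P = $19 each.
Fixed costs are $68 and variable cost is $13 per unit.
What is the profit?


Total Revenue = P * Q = 19 * 12 = $228
Total Cost = FC + VC*Q = 68 + 13*12 = $224
Profit = TR - TC = 228 - 224 = $4

$4


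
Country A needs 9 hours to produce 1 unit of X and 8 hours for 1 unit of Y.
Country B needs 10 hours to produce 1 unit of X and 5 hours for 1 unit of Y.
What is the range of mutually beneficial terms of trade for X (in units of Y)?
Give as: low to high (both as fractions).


Opportunity cost of X for Country A = hours_X / hours_Y = 9/8 = 9/8 units of Y
Opportunity cost of X for Country B = hours_X / hours_Y = 10/5 = 2 units of Y
Terms of trade must be between the two opportunity costs.
Range: 9/8 to 2

9/8 to 2


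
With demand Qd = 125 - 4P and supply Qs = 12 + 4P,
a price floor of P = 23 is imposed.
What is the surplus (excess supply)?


At P = 23:
Qd = 125 - 4*23 = 33
Qs = 12 + 4*23 = 104
Surplus = Qs - Qd = 104 - 33 = 71

71


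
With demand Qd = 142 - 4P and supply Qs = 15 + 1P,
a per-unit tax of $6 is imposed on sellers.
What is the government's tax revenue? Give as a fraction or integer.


With tax on sellers, new supply: Qs' = 15 + 1(P - 6)
= 9 + 1P
New equilibrium quantity:
Q_new = 178/5
Tax revenue = tax * Q_new = 6 * 178/5 = 1068/5

1068/5


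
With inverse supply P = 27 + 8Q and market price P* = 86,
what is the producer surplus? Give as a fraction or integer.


Minimum supply price (at Q=0): P_min = 27
Quantity supplied at P* = 86:
Q* = (86 - 27)/8 = 59/8
PS = (1/2) * Q* * (P* - P_min)
PS = (1/2) * 59/8 * (86 - 27)
PS = (1/2) * 59/8 * 59 = 3481/16

3481/16


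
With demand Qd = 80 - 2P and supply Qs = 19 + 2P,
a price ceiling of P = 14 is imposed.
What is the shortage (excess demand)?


At P = 14:
Qd = 80 - 2*14 = 52
Qs = 19 + 2*14 = 47
Shortage = Qd - Qs = 52 - 47 = 5

5


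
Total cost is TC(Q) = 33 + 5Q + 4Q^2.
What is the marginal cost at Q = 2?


MC = dTC/dQ = 5 + 2*4*Q
At Q = 2:
MC = 5 + 8*2
MC = 5 + 16 = 21

21


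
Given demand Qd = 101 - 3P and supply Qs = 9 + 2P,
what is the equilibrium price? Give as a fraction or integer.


At equilibrium, Qd = Qs.
101 - 3P = 9 + 2P
101 - 9 = 3P + 2P
92 = 5P
P* = 92/5 = 92/5

92/5


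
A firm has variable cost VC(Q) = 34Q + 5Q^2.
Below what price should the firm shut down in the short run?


AVC(Q) = VC(Q)/Q = 34 + 5Q
AVC is increasing in Q, so minimum AVC is at Q -> 0+.
Min AVC = 34
The firm should shut down if P < 34.

34


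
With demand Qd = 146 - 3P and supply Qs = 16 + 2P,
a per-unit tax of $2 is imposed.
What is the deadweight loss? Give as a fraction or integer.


Pre-tax equilibrium quantity: Q* = 68
Post-tax equilibrium quantity: Q_tax = 328/5
Reduction in quantity: Q* - Q_tax = 12/5
DWL = (1/2) * tax * (Q* - Q_tax)
DWL = (1/2) * 2 * 12/5 = 12/5

12/5


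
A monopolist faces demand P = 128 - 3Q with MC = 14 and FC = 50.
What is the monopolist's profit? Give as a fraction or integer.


MR = MC: 128 - 6Q = 14
Q* = 19
P* = 128 - 3*19 = 71
Profit = (P* - MC)*Q* - FC
= (71 - 14)*19 - 50
= 57*19 - 50
= 1083 - 50 = 1033

1033


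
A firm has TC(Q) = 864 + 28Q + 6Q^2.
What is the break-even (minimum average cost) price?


AC(Q) = 864/Q + 28 + 6Q
To minimize: dAC/dQ = -864/Q^2 + 6 = 0
Q^2 = 864/6 = 144
Q* = 12
Min AC = 864/12 + 28 + 6*12
Min AC = 72 + 28 + 72 = 172

172


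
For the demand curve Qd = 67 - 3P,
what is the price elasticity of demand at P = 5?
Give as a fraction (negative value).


dQ/dP = -3
At P = 5: Q = 67 - 3*5 = 52
E = (dQ/dP)(P/Q) = (-3)(5/52) = -15/52

-15/52


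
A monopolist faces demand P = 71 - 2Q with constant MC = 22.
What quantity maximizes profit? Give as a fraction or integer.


TR = P*Q = (71 - 2Q)Q = 71Q - 2Q^2
MR = dTR/dQ = 71 - 4Q
Set MR = MC:
71 - 4Q = 22
49 = 4Q
Q* = 49/4 = 49/4

49/4


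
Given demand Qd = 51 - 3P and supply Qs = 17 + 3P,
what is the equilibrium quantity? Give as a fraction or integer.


First find equilibrium price:
51 - 3P = 17 + 3P
P* = 34/6 = 17/3
Then substitute into demand:
Q* = 51 - 3 * 17/3 = 34

34


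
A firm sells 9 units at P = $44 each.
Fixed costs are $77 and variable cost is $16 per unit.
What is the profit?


Total Revenue = P * Q = 44 * 9 = $396
Total Cost = FC + VC*Q = 77 + 16*9 = $221
Profit = TR - TC = 396 - 221 = $175

$175


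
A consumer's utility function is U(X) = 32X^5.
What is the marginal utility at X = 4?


MU = dU/dX = 32*5*X^(5-1)
MU = 160*X^4
At X = 4:
MU = 160 * 4^4
MU = 160 * 256 = 40960

40960


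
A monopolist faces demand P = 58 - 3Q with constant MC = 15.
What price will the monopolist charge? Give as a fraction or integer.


MR = 58 - 6Q
Set MR = MC: 58 - 6Q = 15
Q* = 43/6
Substitute into demand:
P* = 58 - 3*43/6 = 73/2

73/2


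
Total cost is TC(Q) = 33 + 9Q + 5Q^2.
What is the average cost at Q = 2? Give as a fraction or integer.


TC(2) = 33 + 9*2 + 5*2^2
TC(2) = 33 + 18 + 20 = 71
AC = TC/Q = 71/2 = 71/2

71/2


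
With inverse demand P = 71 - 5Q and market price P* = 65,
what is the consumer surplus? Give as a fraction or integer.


Maximum willingness to pay (at Q=0): P_max = 71
Quantity demanded at P* = 65:
Q* = (71 - 65)/5 = 6/5
CS = (1/2) * Q* * (P_max - P*)
CS = (1/2) * 6/5 * (71 - 65)
CS = (1/2) * 6/5 * 6 = 18/5

18/5


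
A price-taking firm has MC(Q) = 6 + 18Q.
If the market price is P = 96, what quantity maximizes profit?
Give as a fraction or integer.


In perfect competition, profit is maximized where P = MC.
96 = 6 + 18Q
90 = 18Q
Q* = 90/18 = 5

5


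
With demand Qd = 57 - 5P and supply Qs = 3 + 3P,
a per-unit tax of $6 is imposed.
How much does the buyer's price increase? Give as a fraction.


With a per-unit tax, the buyer's price increase depends on relative slopes.
Supply slope: d = 3, Demand slope: b = 5
Buyer's price increase = d * tax / (b + d)
= 3 * 6 / (5 + 3)
= 18 / 8 = 9/4

9/4


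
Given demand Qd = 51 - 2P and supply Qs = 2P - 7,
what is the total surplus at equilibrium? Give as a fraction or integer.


Find equilibrium: 51 - 2P = 2P - 7
51 + 7 = 4P
P* = 58/4 = 29/2
Q* = 2*29/2 - 7 = 22
Inverse demand: P = 51/2 - Q/2, so P_max = 51/2
Inverse supply: P = 7/2 + Q/2, so P_min = 7/2
CS = (1/2) * 22 * (51/2 - 29/2) = 121
PS = (1/2) * 22 * (29/2 - 7/2) = 121
TS = CS + PS = 121 + 121 = 242

242


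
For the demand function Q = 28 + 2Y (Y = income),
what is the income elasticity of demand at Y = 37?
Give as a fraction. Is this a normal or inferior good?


dQ/dY = 2
At Y = 37: Q = 28 + 2*37 = 102
Ey = (dQ/dY)(Y/Q) = 2 * 37 / 102 = 37/51
Since Ey > 0, this is a normal good.

37/51 (normal good)


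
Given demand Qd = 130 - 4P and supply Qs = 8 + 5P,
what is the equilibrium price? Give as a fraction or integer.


At equilibrium, Qd = Qs.
130 - 4P = 8 + 5P
130 - 8 = 4P + 5P
122 = 9P
P* = 122/9 = 122/9

122/9


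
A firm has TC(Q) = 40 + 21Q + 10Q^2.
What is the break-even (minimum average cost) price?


AC(Q) = 40/Q + 21 + 10Q
To minimize: dAC/dQ = -40/Q^2 + 10 = 0
Q^2 = 40/10 = 4
Q* = 2
Min AC = 40/2 + 21 + 10*2
Min AC = 20 + 21 + 20 = 61

61


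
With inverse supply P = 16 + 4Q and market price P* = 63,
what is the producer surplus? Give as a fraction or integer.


Minimum supply price (at Q=0): P_min = 16
Quantity supplied at P* = 63:
Q* = (63 - 16)/4 = 47/4
PS = (1/2) * Q* * (P* - P_min)
PS = (1/2) * 47/4 * (63 - 16)
PS = (1/2) * 47/4 * 47 = 2209/8

2209/8


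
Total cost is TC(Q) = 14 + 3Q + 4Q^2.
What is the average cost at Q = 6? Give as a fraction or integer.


TC(6) = 14 + 3*6 + 4*6^2
TC(6) = 14 + 18 + 144 = 176
AC = TC/Q = 176/6 = 88/3

88/3


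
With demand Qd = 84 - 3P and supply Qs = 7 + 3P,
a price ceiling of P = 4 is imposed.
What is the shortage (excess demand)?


At P = 4:
Qd = 84 - 3*4 = 72
Qs = 7 + 3*4 = 19
Shortage = Qd - Qs = 72 - 19 = 53

53


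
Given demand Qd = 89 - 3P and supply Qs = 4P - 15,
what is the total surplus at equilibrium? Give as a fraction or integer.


Find equilibrium: 89 - 3P = 4P - 15
89 + 15 = 7P
P* = 104/7 = 104/7
Q* = 4*104/7 - 15 = 311/7
Inverse demand: P = 89/3 - Q/3, so P_max = 89/3
Inverse supply: P = 15/4 + Q/4, so P_min = 15/4
CS = (1/2) * 311/7 * (89/3 - 104/7) = 96721/294
PS = (1/2) * 311/7 * (104/7 - 15/4) = 96721/392
TS = CS + PS = 96721/294 + 96721/392 = 96721/168

96721/168


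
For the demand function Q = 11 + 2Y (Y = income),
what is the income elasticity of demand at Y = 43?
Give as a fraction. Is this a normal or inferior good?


dQ/dY = 2
At Y = 43: Q = 11 + 2*43 = 97
Ey = (dQ/dY)(Y/Q) = 2 * 43 / 97 = 86/97
Since Ey > 0, this is a normal good.

86/97 (normal good)


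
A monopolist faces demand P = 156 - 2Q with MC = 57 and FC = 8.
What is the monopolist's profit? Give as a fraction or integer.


MR = MC: 156 - 4Q = 57
Q* = 99/4
P* = 156 - 2*99/4 = 213/2
Profit = (P* - MC)*Q* - FC
= (213/2 - 57)*99/4 - 8
= 99/2*99/4 - 8
= 9801/8 - 8 = 9737/8

9737/8


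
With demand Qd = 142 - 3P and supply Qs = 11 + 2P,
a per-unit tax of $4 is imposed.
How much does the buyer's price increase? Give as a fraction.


With a per-unit tax, the buyer's price increase depends on relative slopes.
Supply slope: d = 2, Demand slope: b = 3
Buyer's price increase = d * tax / (b + d)
= 2 * 4 / (3 + 2)
= 8 / 5 = 8/5

8/5


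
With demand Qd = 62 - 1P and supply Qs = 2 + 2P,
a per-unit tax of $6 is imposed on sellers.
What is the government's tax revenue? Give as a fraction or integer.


With tax on sellers, new supply: Qs' = 2 + 2(P - 6)
= 2P - 10
New equilibrium quantity:
Q_new = 38
Tax revenue = tax * Q_new = 6 * 38 = 228

228


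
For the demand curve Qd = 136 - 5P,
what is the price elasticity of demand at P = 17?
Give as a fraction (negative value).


dQ/dP = -5
At P = 17: Q = 136 - 5*17 = 51
E = (dQ/dP)(P/Q) = (-5)(17/51) = -5/3

-5/3


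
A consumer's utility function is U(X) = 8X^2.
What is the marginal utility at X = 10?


MU = dU/dX = 8*2*X^(2-1)
MU = 16*X^1
At X = 10:
MU = 16 * 10^1
MU = 16 * 10 = 160

160


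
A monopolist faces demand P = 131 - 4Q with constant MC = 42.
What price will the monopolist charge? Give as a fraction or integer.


MR = 131 - 8Q
Set MR = MC: 131 - 8Q = 42
Q* = 89/8
Substitute into demand:
P* = 131 - 4*89/8 = 173/2

173/2


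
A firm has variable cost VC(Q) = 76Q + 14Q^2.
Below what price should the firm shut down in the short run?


AVC(Q) = VC(Q)/Q = 76 + 14Q
AVC is increasing in Q, so minimum AVC is at Q -> 0+.
Min AVC = 76
The firm should shut down if P < 76.

76


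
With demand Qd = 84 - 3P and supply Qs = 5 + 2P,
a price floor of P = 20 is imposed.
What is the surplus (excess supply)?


At P = 20:
Qd = 84 - 3*20 = 24
Qs = 5 + 2*20 = 45
Surplus = Qs - Qd = 45 - 24 = 21

21


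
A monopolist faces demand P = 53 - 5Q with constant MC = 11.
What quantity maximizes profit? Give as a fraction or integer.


TR = P*Q = (53 - 5Q)Q = 53Q - 5Q^2
MR = dTR/dQ = 53 - 10Q
Set MR = MC:
53 - 10Q = 11
42 = 10Q
Q* = 42/10 = 21/5

21/5


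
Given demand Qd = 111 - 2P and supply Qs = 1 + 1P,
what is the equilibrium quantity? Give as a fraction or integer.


First find equilibrium price:
111 - 2P = 1 + 1P
P* = 110/3 = 110/3
Then substitute into demand:
Q* = 111 - 2 * 110/3 = 113/3

113/3


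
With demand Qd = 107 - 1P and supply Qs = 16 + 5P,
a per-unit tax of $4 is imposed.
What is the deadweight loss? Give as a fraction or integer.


Pre-tax equilibrium quantity: Q* = 551/6
Post-tax equilibrium quantity: Q_tax = 177/2
Reduction in quantity: Q* - Q_tax = 10/3
DWL = (1/2) * tax * (Q* - Q_tax)
DWL = (1/2) * 4 * 10/3 = 20/3

20/3


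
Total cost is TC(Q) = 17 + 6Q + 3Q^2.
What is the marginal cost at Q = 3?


MC = dTC/dQ = 6 + 2*3*Q
At Q = 3:
MC = 6 + 6*3
MC = 6 + 18 = 24

24


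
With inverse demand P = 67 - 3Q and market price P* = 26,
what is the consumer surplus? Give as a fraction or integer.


Maximum willingness to pay (at Q=0): P_max = 67
Quantity demanded at P* = 26:
Q* = (67 - 26)/3 = 41/3
CS = (1/2) * Q* * (P_max - P*)
CS = (1/2) * 41/3 * (67 - 26)
CS = (1/2) * 41/3 * 41 = 1681/6

1681/6


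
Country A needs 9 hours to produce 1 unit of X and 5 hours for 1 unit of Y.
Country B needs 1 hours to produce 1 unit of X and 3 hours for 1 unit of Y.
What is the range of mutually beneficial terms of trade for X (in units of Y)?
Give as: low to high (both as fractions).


Opportunity cost of X for Country A = hours_X / hours_Y = 9/5 = 9/5 units of Y
Opportunity cost of X for Country B = hours_X / hours_Y = 1/3 = 1/3 units of Y
Terms of trade must be between the two opportunity costs.
Range: 1/3 to 9/5

1/3 to 9/5


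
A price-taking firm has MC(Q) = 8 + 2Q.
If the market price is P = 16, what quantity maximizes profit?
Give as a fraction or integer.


In perfect competition, profit is maximized where P = MC.
16 = 8 + 2Q
8 = 2Q
Q* = 8/2 = 4

4


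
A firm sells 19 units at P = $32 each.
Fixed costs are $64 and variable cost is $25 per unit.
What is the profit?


Total Revenue = P * Q = 32 * 19 = $608
Total Cost = FC + VC*Q = 64 + 25*19 = $539
Profit = TR - TC = 608 - 539 = $69

$69


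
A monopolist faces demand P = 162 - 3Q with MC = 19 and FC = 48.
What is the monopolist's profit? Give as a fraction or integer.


MR = MC: 162 - 6Q = 19
Q* = 143/6
P* = 162 - 3*143/6 = 181/2
Profit = (P* - MC)*Q* - FC
= (181/2 - 19)*143/6 - 48
= 143/2*143/6 - 48
= 20449/12 - 48 = 19873/12

19873/12


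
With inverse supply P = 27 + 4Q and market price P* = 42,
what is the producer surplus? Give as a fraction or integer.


Minimum supply price (at Q=0): P_min = 27
Quantity supplied at P* = 42:
Q* = (42 - 27)/4 = 15/4
PS = (1/2) * Q* * (P* - P_min)
PS = (1/2) * 15/4 * (42 - 27)
PS = (1/2) * 15/4 * 15 = 225/8

225/8


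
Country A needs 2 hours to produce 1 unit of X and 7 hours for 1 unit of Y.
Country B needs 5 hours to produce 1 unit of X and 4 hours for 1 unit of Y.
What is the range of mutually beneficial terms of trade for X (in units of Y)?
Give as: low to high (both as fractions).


Opportunity cost of X for Country A = hours_X / hours_Y = 2/7 = 2/7 units of Y
Opportunity cost of X for Country B = hours_X / hours_Y = 5/4 = 5/4 units of Y
Terms of trade must be between the two opportunity costs.
Range: 2/7 to 5/4

2/7 to 5/4


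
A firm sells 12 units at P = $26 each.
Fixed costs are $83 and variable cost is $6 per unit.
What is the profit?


Total Revenue = P * Q = 26 * 12 = $312
Total Cost = FC + VC*Q = 83 + 6*12 = $155
Profit = TR - TC = 312 - 155 = $157

$157


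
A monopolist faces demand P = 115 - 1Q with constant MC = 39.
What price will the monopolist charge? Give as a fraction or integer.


MR = 115 - 2Q
Set MR = MC: 115 - 2Q = 39
Q* = 38
Substitute into demand:
P* = 115 - 1*38 = 77

77


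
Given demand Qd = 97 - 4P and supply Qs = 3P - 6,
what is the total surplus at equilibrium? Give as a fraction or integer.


Find equilibrium: 97 - 4P = 3P - 6
97 + 6 = 7P
P* = 103/7 = 103/7
Q* = 3*103/7 - 6 = 267/7
Inverse demand: P = 97/4 - Q/4, so P_max = 97/4
Inverse supply: P = 2 + Q/3, so P_min = 2
CS = (1/2) * 267/7 * (97/4 - 103/7) = 71289/392
PS = (1/2) * 267/7 * (103/7 - 2) = 23763/98
TS = CS + PS = 71289/392 + 23763/98 = 23763/56

23763/56


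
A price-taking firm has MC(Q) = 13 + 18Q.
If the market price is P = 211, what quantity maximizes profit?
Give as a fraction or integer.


In perfect competition, profit is maximized where P = MC.
211 = 13 + 18Q
198 = 18Q
Q* = 198/18 = 11

11


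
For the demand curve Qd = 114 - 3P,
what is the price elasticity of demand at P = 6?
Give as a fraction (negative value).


dQ/dP = -3
At P = 6: Q = 114 - 3*6 = 96
E = (dQ/dP)(P/Q) = (-3)(6/96) = -3/16

-3/16


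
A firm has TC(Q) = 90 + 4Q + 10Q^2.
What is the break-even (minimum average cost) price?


AC(Q) = 90/Q + 4 + 10Q
To minimize: dAC/dQ = -90/Q^2 + 10 = 0
Q^2 = 90/10 = 9
Q* = 3
Min AC = 90/3 + 4 + 10*3
Min AC = 30 + 4 + 30 = 64

64


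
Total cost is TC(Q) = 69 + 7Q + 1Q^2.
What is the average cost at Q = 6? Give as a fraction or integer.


TC(6) = 69 + 7*6 + 1*6^2
TC(6) = 69 + 42 + 36 = 147
AC = TC/Q = 147/6 = 49/2

49/2


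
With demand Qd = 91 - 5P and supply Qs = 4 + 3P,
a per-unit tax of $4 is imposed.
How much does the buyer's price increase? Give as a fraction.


With a per-unit tax, the buyer's price increase depends on relative slopes.
Supply slope: d = 3, Demand slope: b = 5
Buyer's price increase = d * tax / (b + d)
= 3 * 4 / (5 + 3)
= 12 / 8 = 3/2

3/2


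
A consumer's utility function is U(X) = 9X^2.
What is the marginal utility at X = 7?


MU = dU/dX = 9*2*X^(2-1)
MU = 18*X^1
At X = 7:
MU = 18 * 7^1
MU = 18 * 7 = 126

126


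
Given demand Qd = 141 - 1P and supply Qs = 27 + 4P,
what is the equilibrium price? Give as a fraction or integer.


At equilibrium, Qd = Qs.
141 - 1P = 27 + 4P
141 - 27 = 1P + 4P
114 = 5P
P* = 114/5 = 114/5

114/5


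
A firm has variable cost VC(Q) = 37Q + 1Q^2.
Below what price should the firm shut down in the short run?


AVC(Q) = VC(Q)/Q = 37 + 1Q
AVC is increasing in Q, so minimum AVC is at Q -> 0+.
Min AVC = 37
The firm should shut down if P < 37.

37


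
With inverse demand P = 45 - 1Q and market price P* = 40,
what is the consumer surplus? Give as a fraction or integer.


Maximum willingness to pay (at Q=0): P_max = 45
Quantity demanded at P* = 40:
Q* = (45 - 40)/1 = 5
CS = (1/2) * Q* * (P_max - P*)
CS = (1/2) * 5 * (45 - 40)
CS = (1/2) * 5 * 5 = 25/2

25/2


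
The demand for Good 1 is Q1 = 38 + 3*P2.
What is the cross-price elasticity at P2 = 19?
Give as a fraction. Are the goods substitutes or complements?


dQ1/dP2 = 3
At P2 = 19: Q1 = 38 + 3*19 = 95
Exy = (dQ1/dP2)(P2/Q1) = 3 * 19 / 95 = 3/5
Since Exy > 0, the goods are substitutes.

3/5 (substitutes)


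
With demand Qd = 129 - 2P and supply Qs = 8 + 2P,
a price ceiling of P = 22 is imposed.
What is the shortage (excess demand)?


At P = 22:
Qd = 129 - 2*22 = 85
Qs = 8 + 2*22 = 52
Shortage = Qd - Qs = 85 - 52 = 33

33


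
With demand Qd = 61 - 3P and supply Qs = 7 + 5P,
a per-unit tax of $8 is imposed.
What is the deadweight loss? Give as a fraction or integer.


Pre-tax equilibrium quantity: Q* = 163/4
Post-tax equilibrium quantity: Q_tax = 103/4
Reduction in quantity: Q* - Q_tax = 15
DWL = (1/2) * tax * (Q* - Q_tax)
DWL = (1/2) * 8 * 15 = 60

60


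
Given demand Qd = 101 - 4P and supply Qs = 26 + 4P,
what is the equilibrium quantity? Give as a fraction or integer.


First find equilibrium price:
101 - 4P = 26 + 4P
P* = 75/8 = 75/8
Then substitute into demand:
Q* = 101 - 4 * 75/8 = 127/2

127/2


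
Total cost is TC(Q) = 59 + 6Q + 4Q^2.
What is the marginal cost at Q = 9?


MC = dTC/dQ = 6 + 2*4*Q
At Q = 9:
MC = 6 + 8*9
MC = 6 + 72 = 78

78


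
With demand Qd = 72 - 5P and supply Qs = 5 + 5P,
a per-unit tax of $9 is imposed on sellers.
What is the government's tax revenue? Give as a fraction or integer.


With tax on sellers, new supply: Qs' = 5 + 5(P - 9)
= 5P - 40
New equilibrium quantity:
Q_new = 16
Tax revenue = tax * Q_new = 9 * 16 = 144

144


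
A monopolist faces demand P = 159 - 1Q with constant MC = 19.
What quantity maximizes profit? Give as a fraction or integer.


TR = P*Q = (159 - 1Q)Q = 159Q - 1Q^2
MR = dTR/dQ = 159 - 2Q
Set MR = MC:
159 - 2Q = 19
140 = 2Q
Q* = 140/2 = 70

70


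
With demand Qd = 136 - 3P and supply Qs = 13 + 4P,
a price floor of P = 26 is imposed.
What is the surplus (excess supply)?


At P = 26:
Qd = 136 - 3*26 = 58
Qs = 13 + 4*26 = 117
Surplus = Qs - Qd = 117 - 58 = 59

59


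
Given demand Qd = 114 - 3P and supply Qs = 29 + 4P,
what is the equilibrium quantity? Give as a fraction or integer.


First find equilibrium price:
114 - 3P = 29 + 4P
P* = 85/7 = 85/7
Then substitute into demand:
Q* = 114 - 3 * 85/7 = 543/7

543/7


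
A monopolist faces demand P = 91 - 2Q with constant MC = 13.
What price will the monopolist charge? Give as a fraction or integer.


MR = 91 - 4Q
Set MR = MC: 91 - 4Q = 13
Q* = 39/2
Substitute into demand:
P* = 91 - 2*39/2 = 52

52


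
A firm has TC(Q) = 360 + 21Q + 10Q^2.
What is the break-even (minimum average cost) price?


AC(Q) = 360/Q + 21 + 10Q
To minimize: dAC/dQ = -360/Q^2 + 10 = 0
Q^2 = 360/10 = 36
Q* = 6
Min AC = 360/6 + 21 + 10*6
Min AC = 60 + 21 + 60 = 141

141


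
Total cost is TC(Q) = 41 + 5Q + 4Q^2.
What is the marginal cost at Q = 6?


MC = dTC/dQ = 5 + 2*4*Q
At Q = 6:
MC = 5 + 8*6
MC = 5 + 48 = 53

53


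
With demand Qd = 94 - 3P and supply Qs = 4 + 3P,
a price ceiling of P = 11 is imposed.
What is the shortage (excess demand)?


At P = 11:
Qd = 94 - 3*11 = 61
Qs = 4 + 3*11 = 37
Shortage = Qd - Qs = 61 - 37 = 24

24


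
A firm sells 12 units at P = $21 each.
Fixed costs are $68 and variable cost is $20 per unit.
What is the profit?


Total Revenue = P * Q = 21 * 12 = $252
Total Cost = FC + VC*Q = 68 + 20*12 = $308
Profit = TR - TC = 252 - 308 = $-56

$-56


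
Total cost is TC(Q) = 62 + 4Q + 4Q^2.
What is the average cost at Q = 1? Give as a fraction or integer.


TC(1) = 62 + 4*1 + 4*1^2
TC(1) = 62 + 4 + 4 = 70
AC = TC/Q = 70/1 = 70

70


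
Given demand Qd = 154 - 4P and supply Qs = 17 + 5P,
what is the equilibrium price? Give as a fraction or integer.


At equilibrium, Qd = Qs.
154 - 4P = 17 + 5P
154 - 17 = 4P + 5P
137 = 9P
P* = 137/9 = 137/9

137/9


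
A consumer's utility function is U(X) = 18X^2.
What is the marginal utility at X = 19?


MU = dU/dX = 18*2*X^(2-1)
MU = 36*X^1
At X = 19:
MU = 36 * 19^1
MU = 36 * 19 = 684

684


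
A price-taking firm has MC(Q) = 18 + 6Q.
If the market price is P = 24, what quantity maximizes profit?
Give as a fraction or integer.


In perfect competition, profit is maximized where P = MC.
24 = 18 + 6Q
6 = 6Q
Q* = 6/6 = 1

1


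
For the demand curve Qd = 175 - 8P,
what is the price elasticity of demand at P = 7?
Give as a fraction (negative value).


dQ/dP = -8
At P = 7: Q = 175 - 8*7 = 119
E = (dQ/dP)(P/Q) = (-8)(7/119) = -8/17

-8/17


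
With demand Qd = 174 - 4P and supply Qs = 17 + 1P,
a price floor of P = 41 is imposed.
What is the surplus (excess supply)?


At P = 41:
Qd = 174 - 4*41 = 10
Qs = 17 + 1*41 = 58
Surplus = Qs - Qd = 58 - 10 = 48

48


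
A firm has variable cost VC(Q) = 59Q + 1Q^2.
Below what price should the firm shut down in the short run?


AVC(Q) = VC(Q)/Q = 59 + 1Q
AVC is increasing in Q, so minimum AVC is at Q -> 0+.
Min AVC = 59
The firm should shut down if P < 59.

59


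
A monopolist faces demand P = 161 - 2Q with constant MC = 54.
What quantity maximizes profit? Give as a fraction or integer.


TR = P*Q = (161 - 2Q)Q = 161Q - 2Q^2
MR = dTR/dQ = 161 - 4Q
Set MR = MC:
161 - 4Q = 54
107 = 4Q
Q* = 107/4 = 107/4

107/4


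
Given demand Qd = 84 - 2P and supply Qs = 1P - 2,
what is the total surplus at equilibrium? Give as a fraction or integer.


Find equilibrium: 84 - 2P = 1P - 2
84 + 2 = 3P
P* = 86/3 = 86/3
Q* = 1*86/3 - 2 = 80/3
Inverse demand: P = 42 - Q/2, so P_max = 42
Inverse supply: P = 2 + Q/1, so P_min = 2
CS = (1/2) * 80/3 * (42 - 86/3) = 1600/9
PS = (1/2) * 80/3 * (86/3 - 2) = 3200/9
TS = CS + PS = 1600/9 + 3200/9 = 1600/3

1600/3


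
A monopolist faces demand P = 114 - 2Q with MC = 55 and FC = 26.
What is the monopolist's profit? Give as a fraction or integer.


MR = MC: 114 - 4Q = 55
Q* = 59/4
P* = 114 - 2*59/4 = 169/2
Profit = (P* - MC)*Q* - FC
= (169/2 - 55)*59/4 - 26
= 59/2*59/4 - 26
= 3481/8 - 26 = 3273/8

3273/8


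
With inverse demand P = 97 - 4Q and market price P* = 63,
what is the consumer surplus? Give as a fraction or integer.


Maximum willingness to pay (at Q=0): P_max = 97
Quantity demanded at P* = 63:
Q* = (97 - 63)/4 = 17/2
CS = (1/2) * Q* * (P_max - P*)
CS = (1/2) * 17/2 * (97 - 63)
CS = (1/2) * 17/2 * 34 = 289/2

289/2


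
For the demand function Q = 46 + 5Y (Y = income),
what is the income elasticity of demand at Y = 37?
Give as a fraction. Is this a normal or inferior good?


dQ/dY = 5
At Y = 37: Q = 46 + 5*37 = 231
Ey = (dQ/dY)(Y/Q) = 5 * 37 / 231 = 185/231
Since Ey > 0, this is a normal good.

185/231 (normal good)


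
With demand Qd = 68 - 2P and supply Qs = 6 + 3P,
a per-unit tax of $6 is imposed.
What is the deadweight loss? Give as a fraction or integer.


Pre-tax equilibrium quantity: Q* = 216/5
Post-tax equilibrium quantity: Q_tax = 36
Reduction in quantity: Q* - Q_tax = 36/5
DWL = (1/2) * tax * (Q* - Q_tax)
DWL = (1/2) * 6 * 36/5 = 108/5

108/5


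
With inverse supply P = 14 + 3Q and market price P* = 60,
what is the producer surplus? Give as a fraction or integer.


Minimum supply price (at Q=0): P_min = 14
Quantity supplied at P* = 60:
Q* = (60 - 14)/3 = 46/3
PS = (1/2) * Q* * (P* - P_min)
PS = (1/2) * 46/3 * (60 - 14)
PS = (1/2) * 46/3 * 46 = 1058/3

1058/3


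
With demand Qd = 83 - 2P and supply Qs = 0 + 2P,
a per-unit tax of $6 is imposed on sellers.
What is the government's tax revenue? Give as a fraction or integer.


With tax on sellers, new supply: Qs' = 0 + 2(P - 6)
= 2P - 12
New equilibrium quantity:
Q_new = 71/2
Tax revenue = tax * Q_new = 6 * 71/2 = 213

213


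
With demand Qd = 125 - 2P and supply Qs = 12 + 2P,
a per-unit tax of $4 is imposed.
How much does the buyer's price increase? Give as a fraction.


With a per-unit tax, the buyer's price increase depends on relative slopes.
Supply slope: d = 2, Demand slope: b = 2
Buyer's price increase = d * tax / (b + d)
= 2 * 4 / (2 + 2)
= 8 / 4 = 2

2


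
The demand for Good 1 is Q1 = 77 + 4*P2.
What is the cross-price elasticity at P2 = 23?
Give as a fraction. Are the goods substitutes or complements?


dQ1/dP2 = 4
At P2 = 23: Q1 = 77 + 4*23 = 169
Exy = (dQ1/dP2)(P2/Q1) = 4 * 23 / 169 = 92/169
Since Exy > 0, the goods are substitutes.

92/169 (substitutes)


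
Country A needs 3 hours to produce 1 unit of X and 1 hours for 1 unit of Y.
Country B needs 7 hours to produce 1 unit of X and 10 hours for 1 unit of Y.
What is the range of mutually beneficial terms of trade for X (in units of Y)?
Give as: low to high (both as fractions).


Opportunity cost of X for Country A = hours_X / hours_Y = 3/1 = 3 units of Y
Opportunity cost of X for Country B = hours_X / hours_Y = 7/10 = 7/10 units of Y
Terms of trade must be between the two opportunity costs.
Range: 7/10 to 3

7/10 to 3


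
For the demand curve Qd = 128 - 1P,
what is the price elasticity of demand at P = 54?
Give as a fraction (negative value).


dQ/dP = -1
At P = 54: Q = 128 - 1*54 = 74
E = (dQ/dP)(P/Q) = (-1)(54/74) = -27/37

-27/37


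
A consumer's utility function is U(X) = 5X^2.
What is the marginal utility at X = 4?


MU = dU/dX = 5*2*X^(2-1)
MU = 10*X^1
At X = 4:
MU = 10 * 4^1
MU = 10 * 4 = 40

40


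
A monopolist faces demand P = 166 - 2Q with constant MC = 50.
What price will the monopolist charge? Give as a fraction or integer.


MR = 166 - 4Q
Set MR = MC: 166 - 4Q = 50
Q* = 29
Substitute into demand:
P* = 166 - 2*29 = 108

108


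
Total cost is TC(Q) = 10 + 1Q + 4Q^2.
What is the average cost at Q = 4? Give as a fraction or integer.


TC(4) = 10 + 1*4 + 4*4^2
TC(4) = 10 + 4 + 64 = 78
AC = TC/Q = 78/4 = 39/2

39/2


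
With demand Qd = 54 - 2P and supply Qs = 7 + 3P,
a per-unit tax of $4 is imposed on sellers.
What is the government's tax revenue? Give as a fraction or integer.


With tax on sellers, new supply: Qs' = 7 + 3(P - 4)
= 3P - 5
New equilibrium quantity:
Q_new = 152/5
Tax revenue = tax * Q_new = 4 * 152/5 = 608/5

608/5


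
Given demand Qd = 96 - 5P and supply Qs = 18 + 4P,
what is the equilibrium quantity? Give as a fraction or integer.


First find equilibrium price:
96 - 5P = 18 + 4P
P* = 78/9 = 26/3
Then substitute into demand:
Q* = 96 - 5 * 26/3 = 158/3

158/3


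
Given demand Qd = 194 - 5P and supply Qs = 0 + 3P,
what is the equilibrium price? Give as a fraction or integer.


At equilibrium, Qd = Qs.
194 - 5P = 0 + 3P
194 - 0 = 5P + 3P
194 = 8P
P* = 194/8 = 97/4

97/4
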